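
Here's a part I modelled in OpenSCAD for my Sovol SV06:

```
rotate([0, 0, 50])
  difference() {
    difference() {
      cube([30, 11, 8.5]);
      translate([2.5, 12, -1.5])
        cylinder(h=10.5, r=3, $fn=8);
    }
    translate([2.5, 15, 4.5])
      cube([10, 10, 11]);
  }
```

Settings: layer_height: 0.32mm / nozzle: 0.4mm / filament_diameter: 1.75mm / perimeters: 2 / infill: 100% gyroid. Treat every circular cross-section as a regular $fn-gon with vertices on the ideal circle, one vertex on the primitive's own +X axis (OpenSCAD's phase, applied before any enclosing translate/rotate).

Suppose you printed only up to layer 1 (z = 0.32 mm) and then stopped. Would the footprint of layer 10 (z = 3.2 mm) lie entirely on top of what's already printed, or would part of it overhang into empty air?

entirely on top

Compare the two slices. At z = 0.32: the cube is present — its section is the full 30×11 rectangle (area 330.00 mm²); the cylinder at (2.5, 12): section is a regular 8-gon, circumradius r=3 (area = (8/2)·3.000²·sin(360°/8) = 25.46 mm²); After the difference (first − rest): starting from the 30×11 cube (330.00 mm²), the r=3 cylinder at (2.5, 12) partially overlaps it — only the 7.13 mm² overlap (of its 25.46 mm²) is removed, clipping the outline — area = 322.87 mm²; the cube at (2.5, 15) does not reach this height (z outside [4.5, 15.5]); After the difference (first − rest): none of the subtracted shapes is present at this height, so the result so far is unchanged — area = 322.87 mm²; (rotated 50° about Z; rotation is an isometry so areas/perimeters/island counts are preserved). At z = 3.2: the cube is present — its section is the full 30×11 rectangle (area 330.00 mm²); the cylinder at (2.5, 12): section is a regular 8-gon, circumradius r=3 (area = (8/2)·3.000²·sin(360°/8) = 25.46 mm²); Subtracting the remaining from the first: starting from the 30×11 cube (330.00 mm²), the r=3 cylinder at (2.5, 12) partially overlaps it — only the 7.13 mm² overlap (of its 25.46 mm²) is removed, clipping the outline — area = 322.87 mm²; the cube at (2.5, 15) is absent (z outside [4.5, 15.5]); Subtracting the remaining from the first: none of the subtracted shapes is present at this height, so the result so far is unchanged — area = 322.87 mm²; (whole slice rotated 50° about Z — lengths, areas and connectivity unchanged). Checking containment: the cross-section at z = 3.2 is a subset of the cross-section at z = 0.32.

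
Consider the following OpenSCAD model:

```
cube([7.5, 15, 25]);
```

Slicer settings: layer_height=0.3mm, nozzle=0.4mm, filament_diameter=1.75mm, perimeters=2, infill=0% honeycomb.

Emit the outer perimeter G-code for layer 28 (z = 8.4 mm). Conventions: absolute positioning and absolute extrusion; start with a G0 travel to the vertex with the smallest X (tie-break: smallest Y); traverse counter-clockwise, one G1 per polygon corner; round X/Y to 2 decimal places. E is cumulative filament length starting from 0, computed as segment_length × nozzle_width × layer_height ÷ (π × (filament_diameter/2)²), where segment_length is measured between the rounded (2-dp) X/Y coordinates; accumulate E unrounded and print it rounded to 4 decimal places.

G0 X0.00 Y0.00 Z8.40
G1 X7.50 Y0.00 E0.3742
G1 X7.50 Y15.00 E1.1225
G1 X0.00 Y15.00 E1.4967
G1 X0.00 Y0.00 E2.2451

At z = 8.4 mm: the cube (footprint 7.5×15) is included at this height. The outline is a single polygon with 4 vertices. Extrusion per mm of travel: 0.4 × 0.3 / (π × 0.875²) = 0.049890. Accumulating E over each segment gives final E = 2.2451.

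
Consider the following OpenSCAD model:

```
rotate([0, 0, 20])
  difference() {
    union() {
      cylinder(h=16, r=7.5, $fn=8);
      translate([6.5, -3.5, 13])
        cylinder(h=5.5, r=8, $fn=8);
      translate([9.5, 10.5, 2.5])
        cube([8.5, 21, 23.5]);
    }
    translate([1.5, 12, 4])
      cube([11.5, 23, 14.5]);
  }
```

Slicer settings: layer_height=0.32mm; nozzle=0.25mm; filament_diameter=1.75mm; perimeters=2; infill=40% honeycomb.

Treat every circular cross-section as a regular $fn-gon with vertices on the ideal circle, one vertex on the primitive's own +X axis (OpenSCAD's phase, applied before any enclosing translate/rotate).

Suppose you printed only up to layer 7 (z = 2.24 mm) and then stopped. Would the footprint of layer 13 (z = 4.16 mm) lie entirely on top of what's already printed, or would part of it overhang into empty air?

Compare the two slices. At z = 2.24: the cylinder: section is a regular 8-gon, circumradius r=7.5 (area = (8/2)·7.500²·sin(360°/8) = 159.10 mm²); the cylinder at (6.5, -3.5) does not reach this height (z outside [13, 18.5]); the cube at (9.5, 10.5) is absent (z outside [2.5, 26]); Taking the union: only the r=7.5 cylinder is present, so the union is just that shape — area = 159.10 mm²; the cube at (1.5, 12) is absent (z outside [4, 18.5]); Taking the first minus the rest: none of the subtracted shapes is present at this height, so that combined region is unchanged — area = 159.10 mm²; (whole slice rotated 20° about Z — lengths, areas and connectivity unchanged). At z = 4.16: the r=7.5 cylinder contributes a regular 8-gon of circumradius 7.5 (area = (8/2)·7.500²·sin(360°/8) = 159.10 mm²); the cylinder at (6.5, -3.5) does not reach this height (z outside [13, 18.5]); the 8.5×21 cube at (9.5, 10.5) contributes its full rectangle (area 178.50 mm²); Merging all regions: the 2 present regions are separate (no shared area or edge), so areas and boundary lengths simply add and each stays a separate island — area = 337.60 mm²; the 11.5×23 cube at (1.5, 12) contributes its full rectangle (area 264.50 mm²); Subtracting the remaining from the first: starting from that combined region (337.60 mm²), the 11.5×23 cube at (1.5, 12) partially overlaps it — only the 68.25 mm² overlap (of its 264.50 mm²) is removed, clipping the outline — area = 269.35 mm²; (whole slice rotated 20° about Z — lengths, areas and connectivity unchanged). Checking containment: at z = 4.16 the cross-section extends beyond the z = 2.24 cross-section by about 110.25 mm².

part overhangs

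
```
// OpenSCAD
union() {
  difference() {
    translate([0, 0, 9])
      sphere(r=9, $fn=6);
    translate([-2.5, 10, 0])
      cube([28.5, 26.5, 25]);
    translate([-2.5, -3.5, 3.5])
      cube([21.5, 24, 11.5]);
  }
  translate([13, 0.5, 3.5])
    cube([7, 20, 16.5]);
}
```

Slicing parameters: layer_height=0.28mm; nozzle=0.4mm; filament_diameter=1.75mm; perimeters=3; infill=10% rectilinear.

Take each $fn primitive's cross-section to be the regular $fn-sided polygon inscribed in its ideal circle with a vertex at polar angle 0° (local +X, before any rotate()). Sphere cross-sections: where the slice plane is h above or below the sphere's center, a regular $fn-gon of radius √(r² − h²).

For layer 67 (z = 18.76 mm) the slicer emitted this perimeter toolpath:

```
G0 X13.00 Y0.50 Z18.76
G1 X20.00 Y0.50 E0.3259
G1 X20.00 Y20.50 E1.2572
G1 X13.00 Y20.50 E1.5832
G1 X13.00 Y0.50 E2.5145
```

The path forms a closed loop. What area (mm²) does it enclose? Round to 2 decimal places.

140.00 mm²

Apply the shoelace formula to the sequence of (X, Y) vertices; enclosed area = 140.00 mm².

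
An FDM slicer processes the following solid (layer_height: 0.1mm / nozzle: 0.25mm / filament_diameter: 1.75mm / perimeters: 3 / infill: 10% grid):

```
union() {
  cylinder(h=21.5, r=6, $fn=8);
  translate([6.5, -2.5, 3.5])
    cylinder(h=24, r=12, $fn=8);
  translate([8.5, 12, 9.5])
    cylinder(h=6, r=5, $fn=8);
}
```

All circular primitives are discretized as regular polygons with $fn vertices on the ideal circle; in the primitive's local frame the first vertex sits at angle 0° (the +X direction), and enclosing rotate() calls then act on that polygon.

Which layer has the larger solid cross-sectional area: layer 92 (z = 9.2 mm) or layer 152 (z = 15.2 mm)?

Layer 92 (z = 9.2): the cylinder: section is a regular 8-gon, circumradius r=6 (area = (8/2)·6.000²·sin(360°/8) = 101.82 mm²); the r=12 cylinder at (6.5, -2.5) contributes a regular 8-gon of circumradius 12 (area = (8/2)·12.000²·sin(360°/8) = 407.29 mm²); the cylinder at (8.5, 12) is absent (z outside [9.5, 15.5]); Combining (union): the regions partially overlap — summed areas 509.12 mm² minus the doubly-counted overlap 93.30 mm² gives 415.82 mm² — area = 415.82 mm². So its area = 415.82 mm². Layer 152 (z = 15.2): the cylinder: section is a regular 8-gon, circumradius r=6 (area = (8/2)·6.000²·sin(360°/8) = 101.82 mm²); the r=12 cylinder at (6.5, -2.5) gives a regular 8-gon of circumradius 12 (constant along its height) (area = (8/2)·12.000²·sin(360°/8) = 407.29 mm²); the r=5 cylinder at (8.5, 12) contributes a regular 8-gon of circumradius 5 (area = (8/2)·5.000²·sin(360°/8) = 70.71 mm²); Taking the union: the regions partially overlap — summed areas 579.83 mm² minus the doubly-counted overlap 99.94 mm² gives 479.88 mm² — area = 479.88 mm². So its area = 479.88 mm². Layer 152 is larger (479.88 vs 415.82 mm²).

layer 152 (z = 15.2 mm)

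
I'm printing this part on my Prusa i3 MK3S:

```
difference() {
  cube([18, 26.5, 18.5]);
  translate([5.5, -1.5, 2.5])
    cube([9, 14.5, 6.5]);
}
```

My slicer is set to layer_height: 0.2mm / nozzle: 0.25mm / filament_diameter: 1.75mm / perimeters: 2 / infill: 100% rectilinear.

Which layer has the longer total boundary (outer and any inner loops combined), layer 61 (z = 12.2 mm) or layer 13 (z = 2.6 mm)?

layer 13 (z = 2.6 mm)

Layer 61 (z = 12.2): the 18×26.5 cube contributes its full rectangle (perimeter 89.00 mm); the cube at (5.5, -1.5) does not reach this height (z outside [2.5, 9]); Taking the first minus the rest: none of the subtracted shapes is present at this height, so the 18×26.5 cube is unchanged — boundary = 89.00 mm. So its perimeter = 89.00 mm. Layer 13 (z = 2.6): the 18×26.5 cube contributes its full rectangle (perimeter 89.00 mm); the cube at (5.5, -1.5) is present — its section is the full 9×14.5 rectangle (perimeter 47.00 mm); Subtracting the remaining from the first: starting from the 18×26.5 cube, the 9×14.5 cube at (5.5, -1.5) partially overlaps it — only the 117.00 mm² overlap (of its 130.50 mm²) is removed, clipping the outline — boundary = 115.00 mm. So its perimeter = 115.00 mm. Layer 13 is larger (115.00 vs 89.00 mm).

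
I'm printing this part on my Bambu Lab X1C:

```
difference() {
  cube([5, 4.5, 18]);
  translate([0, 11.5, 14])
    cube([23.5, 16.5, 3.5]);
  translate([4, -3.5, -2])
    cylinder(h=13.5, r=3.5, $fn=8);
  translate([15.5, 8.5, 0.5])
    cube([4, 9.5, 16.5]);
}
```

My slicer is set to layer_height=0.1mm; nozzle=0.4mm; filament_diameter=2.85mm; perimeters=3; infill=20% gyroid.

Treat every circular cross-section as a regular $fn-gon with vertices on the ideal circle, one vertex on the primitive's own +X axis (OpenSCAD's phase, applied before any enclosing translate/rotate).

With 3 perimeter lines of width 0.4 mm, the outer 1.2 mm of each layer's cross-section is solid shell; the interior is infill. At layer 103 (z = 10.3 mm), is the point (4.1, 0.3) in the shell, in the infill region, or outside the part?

At z = 10.3 mm: the 5×4.5 cube contributes its full rectangle; the cube at (0, 11.5) does not reach this height (z outside [14, 17.5]); the r=3.5 cylinder at (4, -3.5) contributes a regular 8-gon of circumradius 3.5; the 4×9.5 cube at (15.5, 8.5) contributes its full rectangle; After the difference (first − rest): starting from the 5×4.5 cube, the r=3.5 cylinder at (4, -3.5) misses the remaining region (no effect); the 4×9.5 cube at (15.5, 8.5) misses the remaining region (no effect) — 1 connected region. Overall, the cross-section is a single solid region. The nearest boundary edge runs (5.00, 0.00)→(4.00, 0.00); distance from the point to it = 0.30 mm. The point is inside the cross-section, 0.30 mm from the nearest boundary — within the 1.2 mm shell band (3 × 0.4).

shell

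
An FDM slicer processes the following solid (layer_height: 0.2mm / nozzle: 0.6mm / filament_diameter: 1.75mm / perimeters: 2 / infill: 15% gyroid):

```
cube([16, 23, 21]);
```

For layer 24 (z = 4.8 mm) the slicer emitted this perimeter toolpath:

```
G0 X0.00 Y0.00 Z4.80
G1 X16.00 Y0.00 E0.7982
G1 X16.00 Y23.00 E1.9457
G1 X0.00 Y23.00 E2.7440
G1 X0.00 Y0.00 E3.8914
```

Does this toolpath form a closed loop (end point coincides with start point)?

yes

Start point (G0): (0.00, 0.00). End point (last G1): the path returns to the start — closed.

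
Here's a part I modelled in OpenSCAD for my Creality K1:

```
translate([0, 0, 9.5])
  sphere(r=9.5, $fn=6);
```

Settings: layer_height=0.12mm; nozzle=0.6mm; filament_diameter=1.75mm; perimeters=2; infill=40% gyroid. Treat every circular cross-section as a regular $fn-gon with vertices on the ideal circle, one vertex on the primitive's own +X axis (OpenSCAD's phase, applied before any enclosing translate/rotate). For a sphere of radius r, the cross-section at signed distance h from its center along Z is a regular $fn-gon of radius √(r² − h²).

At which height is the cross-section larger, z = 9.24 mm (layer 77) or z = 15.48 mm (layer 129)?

layer 77 (z = 9.24 mm)

Layer 77 (z = 9.24): the sphere: section is a regular 6-gon, circumradius = √(r²−h²) = √(9.5²−0.26²) = 9.496 (area = (6/2)·9.496²·sin(360°/6) = 234.30 mm²). So its area = 234.30 mm². Layer 129 (z = 15.48): the sphere: section is a regular 6-gon, circumradius = √(r²−h²) = √(9.5²−5.98²) = 7.382 (area = (6/2)·7.382²·sin(360°/6) = 141.57 mm²). So its area = 141.57 mm². Layer 77 is larger (234.30 vs 141.57 mm²).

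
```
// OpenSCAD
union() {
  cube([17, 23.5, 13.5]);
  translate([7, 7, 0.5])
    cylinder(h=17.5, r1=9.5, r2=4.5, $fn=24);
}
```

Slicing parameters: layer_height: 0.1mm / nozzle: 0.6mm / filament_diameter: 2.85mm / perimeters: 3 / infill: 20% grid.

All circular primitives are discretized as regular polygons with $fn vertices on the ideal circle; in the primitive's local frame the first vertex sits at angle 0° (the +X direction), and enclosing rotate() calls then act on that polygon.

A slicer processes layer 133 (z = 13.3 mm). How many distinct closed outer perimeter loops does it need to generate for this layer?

1

At z = 13.3 mm: the cube (footprint 17×23.5) is included at this height; the cone at (7, 7) contributes a regular 24-gon of circumradius 5.843 (interpolated between r1=9.5 and r2=4.5 at t=0.731); Taking the union: the cone at (7, 7) lies entirely inside the 17×23.5 cube, so the union is just the 17×23.5 cube — 1 connected region. The result has 1 disconnected region.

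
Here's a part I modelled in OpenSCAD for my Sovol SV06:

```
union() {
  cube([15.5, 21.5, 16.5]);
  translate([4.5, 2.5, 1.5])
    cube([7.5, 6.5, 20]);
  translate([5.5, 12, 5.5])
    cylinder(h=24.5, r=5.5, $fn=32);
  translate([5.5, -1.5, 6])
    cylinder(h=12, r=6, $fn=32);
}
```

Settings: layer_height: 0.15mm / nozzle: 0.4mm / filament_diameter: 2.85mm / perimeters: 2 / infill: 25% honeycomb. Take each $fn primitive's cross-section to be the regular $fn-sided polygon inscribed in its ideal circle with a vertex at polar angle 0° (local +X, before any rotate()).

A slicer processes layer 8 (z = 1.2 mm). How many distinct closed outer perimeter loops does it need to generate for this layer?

1

At z = 1.2 mm: the cube (footprint 15.5×21.5) is included at this height; the cube at (4.5, 2.5) does not reach this height (z outside [1.5, 21.5]); the cylinder at (5.5, 12) is not intersected at this z (z outside [5.5, 30]); the cylinder at (5.5, -1.5) does not reach this height (z outside [6, 18]); Merging all regions: only the 15.5×21.5 cube is present, so the union is just that shape — 1 connected region. The result has 1 disconnected region.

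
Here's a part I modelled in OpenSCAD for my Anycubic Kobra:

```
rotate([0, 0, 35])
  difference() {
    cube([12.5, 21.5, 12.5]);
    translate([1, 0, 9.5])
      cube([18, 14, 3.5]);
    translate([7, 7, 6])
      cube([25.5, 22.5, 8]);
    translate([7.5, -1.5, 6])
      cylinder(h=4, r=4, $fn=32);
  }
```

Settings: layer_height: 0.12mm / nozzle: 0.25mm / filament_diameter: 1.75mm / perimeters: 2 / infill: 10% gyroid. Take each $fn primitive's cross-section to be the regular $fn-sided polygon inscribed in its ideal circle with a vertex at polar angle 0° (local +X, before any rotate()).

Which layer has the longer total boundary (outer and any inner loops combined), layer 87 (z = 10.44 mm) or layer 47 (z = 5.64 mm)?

Layer 87 (z = 10.44): the cube (footprint 12.5×21.5) is included at this height (perimeter 68.00 mm); the 18×14 cube at (1, 0) contributes its full rectangle (perimeter 64.00 mm); the cube at (7, 7) (footprint 25.5×22.5) is included at this height (perimeter 96.00 mm); the cylinder at (7.5, -1.5) is absent (z outside [6, 10]); After the difference (first − rest): starting from the 12.5×21.5 cube, the 18×14 cube at (1, 0) partially overlaps it — only the 161.00 mm² overlap (of its 252.00 mm²) is removed, clipping the outline; the 25.5×22.5 cube at (7, 7) partially overlaps it — only the 41.25 mm² overlap (of its 573.75 mm²) is removed, clipping the outline — boundary = 57.00 mm; (whole slice rotated 35° about Z — lengths, areas and connectivity unchanged). So its perimeter = 57.00 mm. Layer 47 (z = 5.64): the 12.5×21.5 cube contributes its full rectangle (perimeter 68.00 mm); the cube at (1, 0) is not intersected at this z (z outside [9.5, 13]); the cube at (7, 7) is not intersected at this z (z outside [6, 14]); the cylinder at (7.5, -1.5) is not intersected at this z (z outside [6, 10]); After the difference (first − rest): none of the subtracted shapes is present at this height, so the 12.5×21.5 cube is unchanged — boundary = 68.00 mm; (rotated 35° about Z; rotation is an isometry so areas/perimeters/island counts are preserved). So its perimeter = 68.00 mm. Layer 47 is larger (68.00 vs 57.00 mm).

layer 47 (z = 5.64 mm)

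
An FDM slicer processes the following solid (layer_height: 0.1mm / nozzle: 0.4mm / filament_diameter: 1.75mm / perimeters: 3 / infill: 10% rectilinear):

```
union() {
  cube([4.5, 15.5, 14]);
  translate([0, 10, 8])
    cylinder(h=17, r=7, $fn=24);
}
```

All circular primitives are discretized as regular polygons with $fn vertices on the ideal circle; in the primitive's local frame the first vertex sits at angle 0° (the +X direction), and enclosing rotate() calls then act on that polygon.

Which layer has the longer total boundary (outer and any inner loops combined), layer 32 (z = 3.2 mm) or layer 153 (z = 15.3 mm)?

Layer 32 (z = 3.2): the 4.5×15.5 cube contributes its full rectangle (perimeter 40.00 mm); the cylinder at (0, 10) is absent (z outside [8, 25]); Merging all regions: only the 4.5×15.5 cube is present, so the union is just that shape — boundary = 40.00 mm. So its perimeter = 40.00 mm. Layer 153 (z = 15.3): the cube does not reach this height (z outside [0, 14]); the r=7 cylinder at (0, 10) gives a regular 24-gon of circumradius 7 (constant along its height) (perimeter = 2·24·7.000·sin(180°/24) = 43.86 mm); Taking the union: only the r=7 cylinder at (0, 10) is present, so the union is just that shape — boundary = 43.86 mm. So its perimeter = 43.86 mm. Layer 153 is larger (43.86 vs 40.00 mm).

layer 153 (z = 15.3 mm)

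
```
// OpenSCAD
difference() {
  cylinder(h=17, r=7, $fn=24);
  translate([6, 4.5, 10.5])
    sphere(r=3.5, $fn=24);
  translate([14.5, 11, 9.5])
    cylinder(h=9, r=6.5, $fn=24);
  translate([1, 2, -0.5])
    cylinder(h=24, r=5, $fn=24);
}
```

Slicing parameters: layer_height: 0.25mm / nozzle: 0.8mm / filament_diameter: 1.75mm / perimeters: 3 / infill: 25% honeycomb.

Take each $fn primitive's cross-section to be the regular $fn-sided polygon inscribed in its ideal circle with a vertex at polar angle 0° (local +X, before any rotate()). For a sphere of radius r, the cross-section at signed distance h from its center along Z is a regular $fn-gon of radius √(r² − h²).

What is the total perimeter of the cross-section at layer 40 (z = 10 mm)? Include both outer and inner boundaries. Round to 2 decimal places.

At z = 10 mm: the r=7 cylinder contributes a regular 24-gon of circumradius 7 (perimeter = 2·24·7.000·sin(180°/24) = 43.86 mm); the sphere at (6, 4.5): section is a regular 24-gon, circumradius = √(r²−h²) = √(3.5²−0.5²) = 3.464 (perimeter = 2·24·3.464·sin(180°/24) = 21.70 mm); the cylinder at (14.5, 11): section is a regular 24-gon, circumradius r=6.5 (perimeter = 2·24·6.500·sin(180°/24) = 40.72 mm); the r=5 cylinder at (1, 2) contributes a regular 24-gon of circumradius 5 (perimeter = 2·24·5.000·sin(180°/24) = 31.33 mm); Subtracting the remaining from the first: starting from the r=7 cylinder, the r=3.5 sphere at (6, 4.5) partially overlaps it — only the 13.15 mm² overlap (of its 37.27 mm²) is removed, clipping the outline; the r=6.5 cylinder at (14.5, 11) misses the remaining region (no effect); the r=5 cylinder at (1, 2) partially overlaps it — only the 65.21 mm² overlap (of its 77.65 mm²) is removed, clipping the outline — boundary = 57.57 mm. Overall, the cross-section is a single solid region. Total boundary length (outer) = 57.57 mm.

57.57 mm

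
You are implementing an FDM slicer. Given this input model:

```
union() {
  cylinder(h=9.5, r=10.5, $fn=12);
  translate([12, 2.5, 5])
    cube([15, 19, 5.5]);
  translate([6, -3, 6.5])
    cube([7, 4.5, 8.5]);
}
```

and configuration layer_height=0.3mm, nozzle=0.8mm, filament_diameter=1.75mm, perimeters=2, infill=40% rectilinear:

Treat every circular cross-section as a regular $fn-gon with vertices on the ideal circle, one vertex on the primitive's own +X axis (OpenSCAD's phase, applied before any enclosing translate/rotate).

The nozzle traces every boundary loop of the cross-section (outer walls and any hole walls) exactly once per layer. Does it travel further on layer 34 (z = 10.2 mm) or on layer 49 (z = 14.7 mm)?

Layer 34 (z = 10.2): the cylinder does not reach this height (z outside [0, 9.5]); the cube at (12, 2.5) is present — its section is the full 15×19 rectangle (perimeter 68.00 mm); the cube at (6, -3) (footprint 7×4.5) is included at this height (perimeter 23.00 mm); Merging all regions: the 2 present regions are separate (no shared area or edge), so areas and boundary lengths simply add and each stays a separate island — boundary = 91.00 mm. So its perimeter = 91.00 mm. Layer 49 (z = 14.7): the cylinder is not intersected at this z (z outside [0, 9.5]); the cube at (12, 2.5) is not intersected at this z (z outside [5, 10.5]); the cube at (6, -3) is present — its section is the full 7×4.5 rectangle (perimeter 23.00 mm); Taking the union: only the 7×4.5 cube at (6, -3) is present, so the union is just that shape — boundary = 23.00 mm. So its perimeter = 23.00 mm. Layer 34 is larger (91.00 vs 23.00 mm).

layer 34 (z = 10.2 mm)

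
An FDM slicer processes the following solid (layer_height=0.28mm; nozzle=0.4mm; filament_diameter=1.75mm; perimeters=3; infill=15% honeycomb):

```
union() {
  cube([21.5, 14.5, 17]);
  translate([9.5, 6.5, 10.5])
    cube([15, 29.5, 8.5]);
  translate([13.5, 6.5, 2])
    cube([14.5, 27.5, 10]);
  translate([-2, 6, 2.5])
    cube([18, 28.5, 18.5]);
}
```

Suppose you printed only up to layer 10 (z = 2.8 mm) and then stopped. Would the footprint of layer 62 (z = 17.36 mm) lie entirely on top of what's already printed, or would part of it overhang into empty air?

Compare the two slices. At z = 2.8: the cube (footprint 21.5×14.5) is included at this height (area 311.75 mm²); the cube at (9.5, 6.5) does not reach this height (z outside [10.5, 19]); the 14.5×27.5 cube at (13.5, 6.5) contributes its full rectangle (area 398.75 mm²); the cube at (-2, 6) is present — its section is the full 18×28.5 rectangle (area 513.00 mm²); Taking the union: the regions partially overlap — summed areas 1223.50 mm² minus the doubly-counted overlap 248.75 mm² gives 974.75 mm² — area = 974.75 mm². At z = 17.36: the cube is not intersected at this z (z outside [0, 17]); the cube at (9.5, 6.5) is present — its section is the full 15×29.5 rectangle (area 442.50 mm²); the cube at (13.5, 6.5) is not intersected at this z (z outside [2, 12]); the cube at (-2, 6) (footprint 18×28.5) is included at this height (area 513.00 mm²); Combining (union): the regions partially overlap — summed areas 955.50 mm² minus the doubly-counted overlap 182.00 mm² gives 773.50 mm² — area = 773.50 mm². Checking containment: at z = 17.36 the cross-section extends beyond the z = 2.8 cross-section by about 26.75 mm².

part overhangs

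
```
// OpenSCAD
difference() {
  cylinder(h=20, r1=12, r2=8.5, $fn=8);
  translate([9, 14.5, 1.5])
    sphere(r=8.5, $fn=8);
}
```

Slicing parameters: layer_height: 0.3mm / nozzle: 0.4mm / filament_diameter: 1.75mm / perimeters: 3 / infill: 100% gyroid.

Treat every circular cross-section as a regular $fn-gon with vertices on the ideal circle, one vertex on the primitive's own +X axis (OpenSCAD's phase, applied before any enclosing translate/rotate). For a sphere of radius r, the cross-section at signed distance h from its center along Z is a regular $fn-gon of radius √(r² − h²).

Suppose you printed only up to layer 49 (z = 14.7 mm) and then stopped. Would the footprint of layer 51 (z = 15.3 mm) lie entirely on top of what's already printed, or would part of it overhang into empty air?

Compare the two slices. At z = 14.7: the cone: at t=0.735 of its height the radius interpolates to r₁+(r₂−r₁)t = 9.428, giving a regular 8-gon of that circumradius (area = (8/2)·9.428²·sin(360°/8) = 251.38 mm²); the sphere at (9, 14.5) is not intersected at this z (|z−center|=13.200 > r=8.5); Subtracting the remaining from the first: none of the subtracted shapes is present at this height, so the cone is unchanged — area = 251.38 mm². At z = 15.3: the cone (r1=12→r2=8.5) has section circumradius 9.322 here — a regular 8-gon (area = (8/2)·9.322²·sin(360°/8) = 245.82 mm²); the sphere at (9, 14.5) is absent (|z−center|=13.800 > r=8.5); Taking the first minus the rest: none of the subtracted shapes is present at this height, so the cone is unchanged — area = 245.82 mm². Checking containment: the cross-section at z = 15.3 is a subset of the cross-section at z = 14.7.

entirely on top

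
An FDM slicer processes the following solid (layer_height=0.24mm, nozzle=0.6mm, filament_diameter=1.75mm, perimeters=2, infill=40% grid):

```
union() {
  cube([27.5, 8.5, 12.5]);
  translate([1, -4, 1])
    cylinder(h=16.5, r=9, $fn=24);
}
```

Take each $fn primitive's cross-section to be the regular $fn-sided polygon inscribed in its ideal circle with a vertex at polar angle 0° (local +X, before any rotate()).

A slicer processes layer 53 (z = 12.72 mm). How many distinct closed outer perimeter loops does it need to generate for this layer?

At z = 12.72 mm: the cube does not reach this height (z outside [0, 12.5]); the cylinder at (1, -4): section is a regular 24-gon, circumradius r=9; Merging all regions: only the r=9 cylinder at (1, -4) is present, so the union is just that shape — 1 connected region. The result has 1 disconnected region.

1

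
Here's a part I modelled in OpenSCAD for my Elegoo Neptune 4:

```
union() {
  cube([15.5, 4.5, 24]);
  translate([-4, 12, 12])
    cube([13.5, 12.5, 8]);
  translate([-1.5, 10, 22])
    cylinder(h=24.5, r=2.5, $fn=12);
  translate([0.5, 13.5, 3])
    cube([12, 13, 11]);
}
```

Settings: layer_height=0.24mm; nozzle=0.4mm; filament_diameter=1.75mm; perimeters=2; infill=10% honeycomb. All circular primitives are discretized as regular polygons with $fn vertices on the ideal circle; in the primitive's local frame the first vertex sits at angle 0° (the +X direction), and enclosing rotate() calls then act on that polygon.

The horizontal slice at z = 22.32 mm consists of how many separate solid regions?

At z = 22.32 mm: the 15.5×4.5 cube contributes its full rectangle; the cube at (-4, 12) is absent (z outside [12, 20]); the r=2.5 cylinder at (-1.5, 10) gives a regular 12-gon of circumradius 2.5 (constant along its height); the cube at (0.5, 13.5) is absent (z outside [3, 14]); Taking the union: the 2 present regions are separate (no shared area or edge), so areas and boundary lengths simply add and each stays a separate island — 2 connected regions. The result has 2 disconnected regions.

2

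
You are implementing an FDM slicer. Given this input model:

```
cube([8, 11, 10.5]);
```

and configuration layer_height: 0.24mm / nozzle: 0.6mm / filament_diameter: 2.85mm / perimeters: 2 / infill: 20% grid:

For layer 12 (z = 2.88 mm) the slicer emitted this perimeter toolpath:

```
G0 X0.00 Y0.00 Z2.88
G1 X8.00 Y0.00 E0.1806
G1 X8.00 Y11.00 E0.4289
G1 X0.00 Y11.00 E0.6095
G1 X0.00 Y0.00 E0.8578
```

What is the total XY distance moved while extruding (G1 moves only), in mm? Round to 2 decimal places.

38.00 mm

Sum the Euclidean lengths of each G1 segment: total = 38.00 mm.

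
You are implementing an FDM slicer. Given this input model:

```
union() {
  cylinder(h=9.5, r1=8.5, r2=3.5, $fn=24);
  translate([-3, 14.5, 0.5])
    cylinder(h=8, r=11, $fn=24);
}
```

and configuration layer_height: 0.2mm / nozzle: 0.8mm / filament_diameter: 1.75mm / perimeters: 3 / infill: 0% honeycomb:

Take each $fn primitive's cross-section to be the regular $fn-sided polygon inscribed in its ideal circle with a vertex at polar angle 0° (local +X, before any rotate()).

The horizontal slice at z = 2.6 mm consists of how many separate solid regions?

1

At z = 2.6 mm: the cone (r1=8.5→r2=3.5) has section circumradius 7.132 here — a regular 24-gon; the r=11 cylinder at (-3, 14.5) gives a regular 24-gon of circumradius 11 (constant along its height); Taking the union: the regions partially overlap (shared area 21.85 mm²), so overlapping operands fuse into one piece — 1 connected region. The result has 1 disconnected region.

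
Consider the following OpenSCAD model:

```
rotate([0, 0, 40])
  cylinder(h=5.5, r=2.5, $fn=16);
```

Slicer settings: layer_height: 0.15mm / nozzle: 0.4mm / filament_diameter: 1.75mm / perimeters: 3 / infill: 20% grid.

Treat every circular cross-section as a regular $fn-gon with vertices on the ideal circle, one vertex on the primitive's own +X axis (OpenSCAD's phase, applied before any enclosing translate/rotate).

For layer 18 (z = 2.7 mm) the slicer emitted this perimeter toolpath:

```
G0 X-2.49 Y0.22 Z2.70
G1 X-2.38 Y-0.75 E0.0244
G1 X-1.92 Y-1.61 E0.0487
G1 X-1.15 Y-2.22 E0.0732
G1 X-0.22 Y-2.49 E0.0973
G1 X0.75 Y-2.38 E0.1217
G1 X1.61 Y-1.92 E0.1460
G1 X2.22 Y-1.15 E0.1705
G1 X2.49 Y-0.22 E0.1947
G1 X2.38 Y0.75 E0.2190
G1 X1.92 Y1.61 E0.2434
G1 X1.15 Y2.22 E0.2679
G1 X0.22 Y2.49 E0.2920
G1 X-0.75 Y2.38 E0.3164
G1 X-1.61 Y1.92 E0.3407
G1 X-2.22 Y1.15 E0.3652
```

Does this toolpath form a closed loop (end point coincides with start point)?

no

Start point (G0): (-2.49, 0.22). End point (last G1): the path does not return to the start — open.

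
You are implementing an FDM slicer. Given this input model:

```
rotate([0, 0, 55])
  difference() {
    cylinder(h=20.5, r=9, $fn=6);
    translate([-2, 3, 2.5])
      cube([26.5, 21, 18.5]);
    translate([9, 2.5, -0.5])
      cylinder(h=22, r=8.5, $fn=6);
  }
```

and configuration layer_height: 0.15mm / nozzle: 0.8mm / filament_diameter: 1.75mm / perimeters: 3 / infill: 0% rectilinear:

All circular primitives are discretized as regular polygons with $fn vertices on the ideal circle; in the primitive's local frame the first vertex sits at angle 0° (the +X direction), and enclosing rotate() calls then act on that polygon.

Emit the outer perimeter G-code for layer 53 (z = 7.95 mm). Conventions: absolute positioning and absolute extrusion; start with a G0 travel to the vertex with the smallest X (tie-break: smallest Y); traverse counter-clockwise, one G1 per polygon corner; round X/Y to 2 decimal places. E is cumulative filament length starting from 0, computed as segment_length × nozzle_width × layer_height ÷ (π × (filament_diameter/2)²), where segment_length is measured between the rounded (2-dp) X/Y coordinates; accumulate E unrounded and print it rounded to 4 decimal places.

At z = 7.95 mm: the r=9 cylinder contributes a regular 6-gon of circumradius 9; the cube at (-2, 3) is present — its section is the full 26.5×21 rectangle; the cylinder at (9, 2.5): section is a regular 6-gon, circumradius r=8.5; Taking the first minus the rest: starting from the r=9 cylinder, the 26.5×21 cube at (-2, 3) partially overlaps it — only the 37.80 mm² overlap (of its 556.50 mm²) is removed, clipping the outline; the r=8.5 cylinder at (9, 2.5) partially overlaps it — only the 41.69 mm² overlap (of its 187.71 mm²) is removed, clipping the outline — 1 connected region; (whole slice rotated 55° about Z — lengths, areas and connectivity unchanged). The outline is a single polygon with 10 vertices. Extrusion per mm of travel: 0.8 × 0.15 / (π × 0.875²) = 0.049890. Accumulating E over each segment gives final E = 2.5452.

G0 X-8.97 Y0.78 Z7.95
G1 X-5.16 Y-7.37 E0.4488
G1 X3.80 Y-8.16 E0.8976
G1 X8.97 Y-0.78 E1.3471
G1 X7.53 Y2.29 E1.5163
G1 X6.71 Y1.10 E1.5884
G1 X-1.76 Y1.84 E2.0126
G1 X-2.01 Y2.37 E2.0418
G1 X-3.60 Y0.08 E2.1809
G1 X-7.53 Y2.83 E2.4202
G1 X-8.97 Y0.78 E2.5452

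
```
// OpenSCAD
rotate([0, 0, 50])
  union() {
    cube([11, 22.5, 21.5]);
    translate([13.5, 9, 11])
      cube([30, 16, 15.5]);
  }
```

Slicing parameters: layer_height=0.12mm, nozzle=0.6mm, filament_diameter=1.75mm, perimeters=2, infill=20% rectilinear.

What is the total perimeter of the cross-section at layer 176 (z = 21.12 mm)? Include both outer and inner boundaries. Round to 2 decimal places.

159.00 mm

At z = 21.12 mm: the 11×22.5 cube contributes its full rectangle (perimeter 67.00 mm); the 30×16 cube at (13.5, 9) contributes its full rectangle (perimeter 92.00 mm); Taking the union: the 2 present regions are separate (no shared area or edge), so areas and boundary lengths simply add and each stays a separate island — boundary = 159.00 mm; (whole slice rotated 50° about Z — lengths, areas and connectivity unchanged). Overall, the cross-section has 2 separate islands. Total boundary length (outer) = 159.00 mm.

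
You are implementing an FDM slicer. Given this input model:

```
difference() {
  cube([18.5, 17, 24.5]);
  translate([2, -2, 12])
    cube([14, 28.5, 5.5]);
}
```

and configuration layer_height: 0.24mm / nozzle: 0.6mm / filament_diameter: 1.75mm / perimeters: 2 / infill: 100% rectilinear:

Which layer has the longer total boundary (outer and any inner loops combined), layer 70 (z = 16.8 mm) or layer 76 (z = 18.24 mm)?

layer 70 (z = 16.8 mm)

Layer 70 (z = 16.8): the 18.5×17 cube contributes its full rectangle (perimeter 71.00 mm); the cube at (2, -2) (footprint 14×28.5) is included at this height (perimeter 85.00 mm); After the difference (first − rest): starting from the 18.5×17 cube, the 14×28.5 cube at (2, -2) partially overlaps it — only the 238.00 mm² overlap (of its 399.00 mm²) is removed, clipping the outline — boundary = 77.00 mm. So its perimeter = 77.00 mm. Layer 76 (z = 18.24): the cube is present — its section is the full 18.5×17 rectangle (perimeter 71.00 mm); the cube at (2, -2) is not intersected at this z (z outside [12, 17.5]); Taking the first minus the rest: none of the subtracted shapes is present at this height, so the 18.5×17 cube is unchanged — boundary = 71.00 mm. So its perimeter = 71.00 mm. Layer 70 is larger (77.00 vs 71.00 mm).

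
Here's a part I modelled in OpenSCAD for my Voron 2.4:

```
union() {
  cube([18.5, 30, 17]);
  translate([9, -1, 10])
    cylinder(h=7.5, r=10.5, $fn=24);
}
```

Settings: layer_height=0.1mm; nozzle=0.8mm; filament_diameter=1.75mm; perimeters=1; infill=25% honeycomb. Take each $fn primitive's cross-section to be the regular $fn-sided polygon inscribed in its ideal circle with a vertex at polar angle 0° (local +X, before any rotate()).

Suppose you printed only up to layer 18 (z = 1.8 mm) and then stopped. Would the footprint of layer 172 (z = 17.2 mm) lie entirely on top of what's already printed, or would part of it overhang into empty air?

part overhangs

Compare the two slices. At z = 1.8: the 18.5×30 cube contributes its full rectangle (area 555.00 mm²); the cylinder at (9, -1) does not reach this height (z outside [10, 17.5]); Merging all regions: only the 18.5×30 cube is present, so the union is just that shape — area = 555.00 mm². At z = 17.2: the cube is not intersected at this z (z outside [0, 17]); the r=10.5 cylinder at (9, -1) gives a regular 24-gon of circumradius 10.5 (constant along its height) (area = (24/2)·10.500²·sin(360°/24) = 342.42 mm²); Taking the union: only the r=10.5 cylinder at (9, -1) is present, so the union is just that shape — area = 342.42 mm². Checking containment: at z = 17.2 the cross-section extends beyond the z = 1.8 cross-section by about 197.60 mm².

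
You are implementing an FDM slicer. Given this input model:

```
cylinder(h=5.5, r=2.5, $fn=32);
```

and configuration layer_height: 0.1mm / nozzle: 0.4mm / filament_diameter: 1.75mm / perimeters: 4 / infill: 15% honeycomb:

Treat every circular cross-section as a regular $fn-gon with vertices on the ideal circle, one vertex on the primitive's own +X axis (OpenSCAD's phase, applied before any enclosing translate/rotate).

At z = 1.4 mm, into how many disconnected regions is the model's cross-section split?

1

At z = 1.4 mm: the cylinder: section is a regular 32-gon, circumradius r=2.5. The result has 1 disconnected region.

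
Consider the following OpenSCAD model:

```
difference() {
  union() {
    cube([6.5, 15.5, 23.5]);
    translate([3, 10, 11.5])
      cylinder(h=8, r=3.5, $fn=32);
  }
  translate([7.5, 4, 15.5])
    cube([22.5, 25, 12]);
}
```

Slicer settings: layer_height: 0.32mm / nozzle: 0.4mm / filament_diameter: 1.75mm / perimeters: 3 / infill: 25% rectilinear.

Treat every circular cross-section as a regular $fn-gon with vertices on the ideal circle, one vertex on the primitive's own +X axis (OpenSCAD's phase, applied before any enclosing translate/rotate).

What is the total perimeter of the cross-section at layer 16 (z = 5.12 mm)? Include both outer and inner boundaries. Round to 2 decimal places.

44.00 mm

At z = 5.12 mm: the 6.5×15.5 cube contributes its full rectangle (perimeter 44.00 mm); the cylinder at (3, 10) does not reach this height (z outside [11.5, 19.5]); Merging all regions: only the 6.5×15.5 cube is present, so the union is just that shape — boundary = 44.00 mm; the cube at (7.5, 4) is absent (z outside [15.5, 27.5]); After the difference (first − rest): none of the subtracted shapes is present at this height, so that combined region is unchanged — boundary = 44.00 mm. Overall, the cross-section is a single solid region. Total boundary length (outer) = 44.00 mm.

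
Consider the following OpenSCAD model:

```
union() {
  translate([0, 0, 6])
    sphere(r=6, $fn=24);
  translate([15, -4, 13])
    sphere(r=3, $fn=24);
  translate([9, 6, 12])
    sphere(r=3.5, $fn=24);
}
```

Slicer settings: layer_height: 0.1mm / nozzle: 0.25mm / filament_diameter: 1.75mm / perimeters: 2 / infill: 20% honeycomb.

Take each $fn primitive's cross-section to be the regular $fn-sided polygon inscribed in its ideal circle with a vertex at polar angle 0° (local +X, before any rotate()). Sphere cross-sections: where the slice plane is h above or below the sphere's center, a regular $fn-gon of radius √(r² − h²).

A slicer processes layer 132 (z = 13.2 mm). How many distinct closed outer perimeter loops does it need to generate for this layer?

2

At z = 13.2 mm: the sphere is absent (|z−center|=7.200 > r=6); the r=3 sphere at (15, -4) contributes a regular 24-gon of circumradius √(3²−0.2²) = 2.993; the sphere at (9, 6): section is a regular 24-gon, circumradius = √(r²−h²) = √(3.5²−1.2²) = 3.288; Combining (union): the 2 present regions are separate (no shared area or edge), so areas and boundary lengths simply add and each stays a separate island — 2 connected regions. The result has 2 disconnected regions.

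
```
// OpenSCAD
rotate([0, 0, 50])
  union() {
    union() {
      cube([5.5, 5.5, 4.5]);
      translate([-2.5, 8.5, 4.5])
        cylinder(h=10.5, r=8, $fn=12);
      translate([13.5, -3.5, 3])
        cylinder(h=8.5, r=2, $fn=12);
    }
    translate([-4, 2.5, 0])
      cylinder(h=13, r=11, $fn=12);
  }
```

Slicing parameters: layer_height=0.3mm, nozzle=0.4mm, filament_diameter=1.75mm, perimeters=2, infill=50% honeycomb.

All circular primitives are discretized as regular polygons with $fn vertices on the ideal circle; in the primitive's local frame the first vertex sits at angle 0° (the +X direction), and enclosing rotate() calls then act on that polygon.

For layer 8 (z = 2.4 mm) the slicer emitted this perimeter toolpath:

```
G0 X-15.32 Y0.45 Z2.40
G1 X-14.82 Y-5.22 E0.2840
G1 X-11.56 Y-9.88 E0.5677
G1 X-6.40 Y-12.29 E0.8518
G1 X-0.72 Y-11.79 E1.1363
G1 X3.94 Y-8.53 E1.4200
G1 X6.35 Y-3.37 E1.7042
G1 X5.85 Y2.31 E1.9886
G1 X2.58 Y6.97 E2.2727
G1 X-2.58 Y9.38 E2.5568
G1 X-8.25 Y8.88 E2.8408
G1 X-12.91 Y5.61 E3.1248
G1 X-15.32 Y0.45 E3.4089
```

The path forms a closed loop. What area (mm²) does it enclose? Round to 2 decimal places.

363.00 mm²

Apply the shoelace formula to the sequence of (X, Y) vertices; enclosed area = 363.00 mm².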